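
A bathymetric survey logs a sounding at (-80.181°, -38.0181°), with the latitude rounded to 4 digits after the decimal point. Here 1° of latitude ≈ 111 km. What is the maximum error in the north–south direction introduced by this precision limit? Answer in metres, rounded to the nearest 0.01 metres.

5.55 metres

Rounding to 4 decimal places leaves the latitude within ±5e-05° of the true value.
North–south distance: 5e-05° × 111000 m/° = 5.55 m.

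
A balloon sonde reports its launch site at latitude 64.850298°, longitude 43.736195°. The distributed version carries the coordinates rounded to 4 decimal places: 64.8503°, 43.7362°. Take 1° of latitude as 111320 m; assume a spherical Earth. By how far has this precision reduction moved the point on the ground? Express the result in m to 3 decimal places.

The latitude changed by -0.000002° and the longitude by -0.000005°.
N–S: -0.000002° × 111320 m/° = -0.22264 m.
East–west at this latitude: -0.000005° × 111320 × cos 64.8503° ≈ -0.000005 × 47309.3 = -0.236547 m.
Distance: √(0.22264² + 0.236547²) ≈ 0.324843 m.

0.325 m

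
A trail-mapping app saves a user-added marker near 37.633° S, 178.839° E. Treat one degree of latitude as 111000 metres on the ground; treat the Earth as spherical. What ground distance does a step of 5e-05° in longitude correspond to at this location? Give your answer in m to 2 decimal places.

4.40 m

5e-05° of longitude at 37.633° is 5e-05 × 111000 × cos 37.633° ≈ 5e-05 × 87905.1 = 4.39526 m.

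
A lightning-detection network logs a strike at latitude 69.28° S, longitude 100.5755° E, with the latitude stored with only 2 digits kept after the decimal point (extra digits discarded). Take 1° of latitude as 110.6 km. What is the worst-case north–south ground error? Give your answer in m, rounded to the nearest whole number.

Truncating at 2 decimal places can drop up to a full unit in the last place, so the latitude may be off by as much as 0.01°.
Along the meridian that is 0.01° × 110600 m/° = 1106 m.

1106 m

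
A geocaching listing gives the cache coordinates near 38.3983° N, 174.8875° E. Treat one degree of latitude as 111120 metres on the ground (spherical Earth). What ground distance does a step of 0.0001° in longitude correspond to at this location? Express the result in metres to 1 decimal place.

0.0001° of longitude at 38.3983° is 0.0001 × 111120 × cos 38.3983° ≈ 0.0001 × 87086.1 = 8.70861 m.

8.7 metres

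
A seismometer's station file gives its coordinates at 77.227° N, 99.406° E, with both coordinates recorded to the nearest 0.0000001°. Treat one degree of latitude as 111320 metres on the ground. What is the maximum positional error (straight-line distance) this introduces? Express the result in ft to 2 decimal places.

0.02 ft

Rounding to 7 decimal places leaves each coordinate within ±5e-08° of the true value.
Latitude error → 5e-08 × 111320 = 0.005566 m along the meridian.
East–west component at 77.227°: 5e-08° × 111320 × cos 77.227° ≈ 5e-08 × 24611.6 ≈ 0.00123058 m.
Worst case both components are at the extreme and orthogonal: √(0.005566² + 0.00123058²) ≈ 0.00570041 m.
Converting: 0.00570041 m × 3.2808 ft/m ≈ 0.018702 ft.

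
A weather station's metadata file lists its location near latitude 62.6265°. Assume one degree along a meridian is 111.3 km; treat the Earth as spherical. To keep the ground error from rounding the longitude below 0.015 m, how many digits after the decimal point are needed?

7 decimal places

At 62.6265° one degree of longitude covers 111300 × cos 62.6265° ≈ 111300 × 0.4598 ≈ 51174.5 m.
Rounding to N decimal places gives at most 0.5 × 10⁻ᴺ degrees of error, i.e. 0.5 × 10⁻ᴺ × 51174.5 m.
Setting 25587.3 × 10⁻ᴺ ≤ 0.015 gives 10ᴺ ≥ 1.706e+06, i.e. N ≥ 6.23.
So 7 decimal places suffice (0.00256 m); 6 would allow up to 0.0256 m.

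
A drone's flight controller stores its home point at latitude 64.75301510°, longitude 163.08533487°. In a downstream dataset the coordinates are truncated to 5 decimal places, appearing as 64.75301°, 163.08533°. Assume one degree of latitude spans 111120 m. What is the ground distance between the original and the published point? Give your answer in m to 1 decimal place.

Δlat = 64.75301510 − 64.75301 = +0.00000510°; Δlon = 163.08533487 − 163.08533 = +0.00000487°.
N–S: 0.00000510° × 111120 m/° = 0.566712 m.
E–W at 64.753°: 0.00000487° × 111120 × cos 64.753° = 0.00000487 × 111120 × 0.4265 ≈ 0.230814 m.
Combined displacement = (0.566712² + 0.230814²)^½ ≈ 0.611913 m.

0.6 m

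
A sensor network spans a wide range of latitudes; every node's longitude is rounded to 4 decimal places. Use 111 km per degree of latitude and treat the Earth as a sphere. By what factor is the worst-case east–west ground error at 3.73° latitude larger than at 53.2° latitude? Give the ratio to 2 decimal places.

1.67

Rounding to 4 decimal places leaves the longitude within ±5e-05° of the true value.
At 3.73°: 5e-05° × 111000 × cos 3.73° = 5e-05 × 111000 × 0.9979 ≈ 5.5382 m.
At 53.2°: 5e-05° × 111000 × cos 53.2° = 5e-05 × 111000 × 0.5990 ≈ 3.3246 m.
Ratio: 5.5382 / 3.3246 = cos 3.73° / cos 53.2° ≈ 1.6658.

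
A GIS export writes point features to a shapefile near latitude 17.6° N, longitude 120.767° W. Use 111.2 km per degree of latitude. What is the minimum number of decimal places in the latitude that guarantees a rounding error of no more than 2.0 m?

One degree of latitude covers 111200 m.
N decimal places → at most half a unit in the last place, 0.5 × 10⁻ᴺ° = 111200/2 × 10⁻ᴺ m.
Need 0.5 × 111200 × 10⁻ᴺ ≤ 2.0 → 10⁻ᴺ ≤ 3.597e-05, so N ≥ 4.44.
At 4 places the error can reach 5.56 m, but 5 places keeps it to 0.556 m.

5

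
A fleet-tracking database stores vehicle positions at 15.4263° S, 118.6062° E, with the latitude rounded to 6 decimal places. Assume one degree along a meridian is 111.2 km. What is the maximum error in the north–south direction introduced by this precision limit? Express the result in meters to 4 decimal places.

Rounding to 6 decimal places leaves the latitude within ±5e-07° of the true value.
North–south distance: 5e-07° × 111200 m/° = 0.0556 m.

0.0556 meters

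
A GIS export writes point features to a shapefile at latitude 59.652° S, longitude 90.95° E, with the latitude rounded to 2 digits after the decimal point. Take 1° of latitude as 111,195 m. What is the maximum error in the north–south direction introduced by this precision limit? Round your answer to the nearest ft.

Rounding to 2 decimal places leaves the latitude within ±0.005° of the true value.
North–south distance: 0.005° × 111195 m/° = 555.975 m.
Converting: 555.975 m × 3.2808 ft/m ≈ 1824.1 ft.

1824 ft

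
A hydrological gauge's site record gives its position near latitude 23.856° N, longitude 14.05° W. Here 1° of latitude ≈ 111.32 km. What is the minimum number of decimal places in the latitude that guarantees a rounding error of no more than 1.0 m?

One degree of latitude covers 111320 m.
N decimal places → at most half a unit in the last place, 0.5 × 10⁻ᴺ° = 111320/2 × 10⁻ᴺ m.
Need 0.5 × 111320 × 10⁻ᴺ ≤ 1.0 → 10⁻ᴺ ≤ 1.797e-05, so N ≥ 4.75.
So 5 decimal places suffice (0.557 m); 4 would allow up to 5.57 m.

5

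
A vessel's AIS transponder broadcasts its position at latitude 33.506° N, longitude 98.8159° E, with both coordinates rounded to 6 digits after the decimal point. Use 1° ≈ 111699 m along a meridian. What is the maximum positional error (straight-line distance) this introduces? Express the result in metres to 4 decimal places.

Rounding to 6 decimal places leaves each coordinate within ±5e-07° of the true value.
Latitude error → 5e-07 × 111699 = 0.0558495 m along the meridian.
E–W at 33.506°: 5e-07° × 111699 × cos 33.506° = 5e-07 × 111699 × 0.8338 ≈ 0.0465689 m.
Combining orthogonally: (0.0558495² + 0.0465689²)^½ ≈ 0.0727174 m.

0.0727 metres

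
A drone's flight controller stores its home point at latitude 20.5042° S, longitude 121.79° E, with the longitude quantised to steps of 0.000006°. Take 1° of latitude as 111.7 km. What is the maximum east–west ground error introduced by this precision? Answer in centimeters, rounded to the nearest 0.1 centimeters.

With a 0.000006° grid the true value lies within half a step, ±0.000006°/2 = ±3e-06°, of the stored one.
One degree of longitude at 20.5042° is 111700 × cos 20.5042° ≈ 111700 × 0.9366 = 104623 m.
Maximum E–W displacement: 3e-06 × 104623 = 0.31387 m.
That is 0.31387 m = 31.387 cm.

31.4 centimeters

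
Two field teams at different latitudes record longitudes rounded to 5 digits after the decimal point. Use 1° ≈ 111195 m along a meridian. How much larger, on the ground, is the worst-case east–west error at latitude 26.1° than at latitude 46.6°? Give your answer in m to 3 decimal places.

0.117 m

Rounding to 5 decimal places leaves the longitude within ±5e-06° of the true value.
At 26.1°: 5e-06° × 111195 × cos 26.1° = 5e-06 × 111195 × 0.8980 ≈ 0.49928 m.
At 46.6°: 5e-06° × 111195 × cos 46.6° = 5e-06 × 111195 × 0.6871 ≈ 0.382 m.
Difference: 0.49928 − 0.382 = 0.11728 m.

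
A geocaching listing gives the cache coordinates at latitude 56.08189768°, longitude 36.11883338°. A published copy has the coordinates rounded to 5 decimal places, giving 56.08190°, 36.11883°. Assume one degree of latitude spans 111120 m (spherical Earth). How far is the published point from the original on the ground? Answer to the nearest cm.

33 cm

The latitude changed by -0.00000232° and the longitude by +0.00000338°.
N–S: -0.00000232° × 111120 m/° = -0.257798 m.
E–W at 56.0819°: 0.00000338° × 111120 × cos 56.0819° = 0.00000338 × 111120 × 0.5580 ≈ 0.20958 m.
Hypotenuse of the two orthogonal shifts: √(0.257798² + 0.20958²) = 0.33224 m.
That is 0.33224 m = 33.224 cm.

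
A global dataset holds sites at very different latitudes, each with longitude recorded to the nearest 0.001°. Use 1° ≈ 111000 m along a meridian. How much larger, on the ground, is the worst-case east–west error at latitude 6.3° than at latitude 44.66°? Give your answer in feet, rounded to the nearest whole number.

Rounding to 3 decimal places leaves the longitude within ±0.0005° of the true value.
Error at 6.3° = 0.0005° × 111000 × cos 6.3° ≈ 55.5 × 0.9940 = 55.165 m.
Error at 44.66° = 0.0005° × 111000 × cos 44.66° ≈ 55.5 × 0.7113 = 39.477 m.
Difference: 55.165 − 39.477 = 15.688 m.
In feet: 15.6882 m ÷ 0.3048 ≈ 51.471 ft.

51 feet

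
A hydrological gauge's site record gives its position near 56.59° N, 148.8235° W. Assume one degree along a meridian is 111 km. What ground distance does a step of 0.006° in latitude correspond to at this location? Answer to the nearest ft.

Along a meridian 0.006° is 0.006 × 111000 = 666 m.
Converting: 666 m × 3.2808 ft/m ≈ 2185 ft.

2185 ft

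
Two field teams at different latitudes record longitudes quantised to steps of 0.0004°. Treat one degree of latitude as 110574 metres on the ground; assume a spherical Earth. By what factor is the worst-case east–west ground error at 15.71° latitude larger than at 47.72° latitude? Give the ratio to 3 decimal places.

With a 0.0004° grid the true value lies within half a step, ±0.0004°/2 = ±0.0002°, of the stored one.
At 15.71°: 0.0002° × 110574 × cos 15.71° = 0.0002 × 110574 × 0.9626 ≈ 21.289 m.
Error at 47.72° = 0.0002° × 110574 × cos 47.72° ≈ 22.115 × 0.6728 = 14.878 m.
Ratio: 21.289 / 14.878 = cos 15.71° / cos 47.72° ≈ 1.4309.

1.431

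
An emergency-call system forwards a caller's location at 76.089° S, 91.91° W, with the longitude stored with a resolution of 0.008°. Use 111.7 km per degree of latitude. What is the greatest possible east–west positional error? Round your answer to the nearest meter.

With a 0.008° grid the true value lies within half a step, ±0.008°/2 = ±0.004°, of the stored one.
At latitude 76.089° a degree of longitude spans 111700 m × cos 76.089° = 111700 × 0.2404 ≈ 26854.3 m.
So at most 0.004° × 26854.3 ≈ 107.417 m east–west.

107 meters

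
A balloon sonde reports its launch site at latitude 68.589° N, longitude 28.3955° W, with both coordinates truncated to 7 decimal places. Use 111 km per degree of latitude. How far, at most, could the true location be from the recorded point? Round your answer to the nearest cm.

1 cm

Truncating at 7 decimal places can drop up to a full unit in the last place, so each coordinate may be off by as much as 1e-07°.
N–S: 1e-07° × 111000 m/° = 0.0111 m.
E–W at 68.589°: 1e-07° × 111000 × cos 68.589° = 1e-07 × 111000 × 0.3651 ≈ 0.00405212 m.
Worst case both components are at the extreme and orthogonal: √(0.0111² + 0.00405212²) ≈ 0.0118165 m.
That is 0.0118165 m = 1.1816 cm.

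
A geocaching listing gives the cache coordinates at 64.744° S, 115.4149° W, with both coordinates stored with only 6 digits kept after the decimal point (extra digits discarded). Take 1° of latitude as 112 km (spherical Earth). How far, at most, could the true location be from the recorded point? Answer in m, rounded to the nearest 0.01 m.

Truncating at 6 decimal places can drop up to a full unit in the last place, so each coordinate may be off by as much as 1e-06°.
N–S: 1e-06° × 112000 m/° = 0.112 m.
East–west component at 64.744°: 1e-06° × 112000 × cos 64.744° ≈ 1e-06 × 47786.3 ≈ 0.0477863 m.
Worst case both components are at the extreme and orthogonal: √(0.112² + 0.0477863²) ≈ 0.121768 m.

0.12 m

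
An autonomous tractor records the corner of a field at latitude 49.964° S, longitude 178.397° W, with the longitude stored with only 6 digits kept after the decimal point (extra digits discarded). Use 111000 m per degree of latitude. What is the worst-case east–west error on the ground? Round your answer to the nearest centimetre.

7 centimetres

Truncating at 6 decimal places can drop up to a full unit in the last place, so the longitude may be off by as much as 1e-06°.
Parallels shrink by cos φ, so at 49.964° a degree of longitude is 111000 × 0.6433 ≈ 71402.8 m.
Maximum E–W displacement: 1e-06 × 71402.8 = 0.0714028 m.
That is 0.0714028 m = 7.1403 cm.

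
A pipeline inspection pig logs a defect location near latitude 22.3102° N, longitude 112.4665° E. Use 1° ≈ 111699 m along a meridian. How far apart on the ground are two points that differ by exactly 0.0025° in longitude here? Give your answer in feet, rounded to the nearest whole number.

At 22.3102° a degree of longitude is 111699 × cos 22.3102° ≈ 103337 m, so 0.0025° corresponds to 258.344 m.
In feet: 258.344 m ÷ 0.3048 ≈ 847.58 ft.

848 feet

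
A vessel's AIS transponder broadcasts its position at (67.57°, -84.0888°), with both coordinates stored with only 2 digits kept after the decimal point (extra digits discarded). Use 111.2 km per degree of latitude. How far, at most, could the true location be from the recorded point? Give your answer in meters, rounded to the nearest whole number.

1190 meters

Truncating at 2 decimal places can drop up to a full unit in the last place, so each coordinate may be off by as much as 0.01°.
Latitude error → 0.01 × 111200 = 1112 m along the meridian.
Longitude error → 0.01 × 111200 × cos 67.57° = 0.01 × 111200 × 0.3816 ≈ 424.289 m.
Worst case both components are at the extreme and orthogonal: √(1112² + 424.289²) ≈ 1190.2 m.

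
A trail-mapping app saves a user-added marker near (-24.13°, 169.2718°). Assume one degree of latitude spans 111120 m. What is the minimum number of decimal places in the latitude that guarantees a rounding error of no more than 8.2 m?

4 decimal places

One degree of latitude covers 111120 m.
N decimal places → at most half a unit in the last place, 0.5 × 10⁻ᴺ° = 111120/2 × 10⁻ᴺ m.
Setting 55560 × 10⁻ᴺ ≤ 8.2 gives 10ᴺ ≥ 6776, i.e. N ≥ 3.83.
N = 3 would give 55.6 m (too coarse); N = 4 gives 5.56 m ≤ 8.2 m.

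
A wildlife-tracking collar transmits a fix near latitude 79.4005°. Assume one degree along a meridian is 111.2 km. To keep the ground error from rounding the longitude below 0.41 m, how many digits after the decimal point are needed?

5

At 79.4005° one degree of longitude covers 111200 × cos 79.4005° ≈ 111200 × 0.1839 ≈ 20454.4 m.
With N decimal places the half-ulp bound is 0.5·10⁻ᴺ°, or 0.5·10⁻ᴺ × 20454.4 m on the ground.
Need 0.5 × 20454.4 × 10⁻ᴺ ≤ 0.41 → 10⁻ᴺ ≤ 4.009e-05, so N ≥ 4.40.
N = 4 would give 1.02 m (too coarse); N = 5 gives 0.102 m ≤ 0.41 m.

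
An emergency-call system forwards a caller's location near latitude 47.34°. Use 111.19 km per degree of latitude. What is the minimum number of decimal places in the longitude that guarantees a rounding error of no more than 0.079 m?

6 decimal places

At 47.34° one degree of longitude covers 111190 × cos 47.34° ≈ 111190 × 0.6776 ≈ 75347.5 m.
Rounding to N decimal places gives at most 0.5 × 10⁻ᴺ degrees of error, i.e. 0.5 × 10⁻ᴺ × 75347.5 m.
Need 0.5 × 75347.5 × 10⁻ᴺ ≤ 0.079 → 10⁻ᴺ ≤ 2.097e-06, so N ≥ 5.68.
N = 5 would give 0.377 m (too coarse); N = 6 gives 0.0377 m ≤ 0.079 m.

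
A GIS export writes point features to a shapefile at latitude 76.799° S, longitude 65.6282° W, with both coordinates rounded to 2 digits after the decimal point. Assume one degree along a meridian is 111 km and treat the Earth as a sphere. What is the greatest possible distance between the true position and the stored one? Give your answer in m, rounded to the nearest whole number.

569 m

Rounding to 2 decimal places leaves each coordinate within ±0.005° of the true value.
N–S: 0.005° × 111000 m/° = 555 m.
East–west component at 76.799°: 0.005° × 111000 × cos 76.799° ≈ 0.005 × 25348.8 ≈ 126.744 m.
Combining orthogonally: (555² + 126.744²)^½ ≈ 569.288 m.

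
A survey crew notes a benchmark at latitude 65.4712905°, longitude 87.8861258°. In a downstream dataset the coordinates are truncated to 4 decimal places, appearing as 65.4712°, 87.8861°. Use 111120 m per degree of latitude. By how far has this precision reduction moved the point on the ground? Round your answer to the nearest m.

10 m

The latitude changed by +0.0000905° and the longitude by +0.0000258°.
N–S: 0.0000905° × 111120 m/° = 10.0564 m.
East–west at this latitude: 0.0000258° × 111120 × cos 65.4712° ≈ 0.0000258 × 46131.5 = 1.19019 m.
Distance: √(10.0564² + 1.19019²) ≈ 10.1265 m.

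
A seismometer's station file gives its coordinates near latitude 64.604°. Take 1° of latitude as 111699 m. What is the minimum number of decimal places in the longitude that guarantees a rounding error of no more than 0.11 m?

6

At 64.604° one degree of longitude covers 111699 × cos 64.604° ≈ 111699 × 0.4289 ≈ 47904.6 m.
With N decimal places the half-ulp bound is 0.5·10⁻ᴺ°, or 0.5·10⁻ᴺ × 47904.6 m on the ground.
Setting 23952.3 × 10⁻ᴺ ≤ 0.11 gives 10ᴺ ≥ 2.177e+05, i.e. N ≥ 5.34.
At 5 places the error can reach 0.24 m, but 6 places keeps it to 0.024 m.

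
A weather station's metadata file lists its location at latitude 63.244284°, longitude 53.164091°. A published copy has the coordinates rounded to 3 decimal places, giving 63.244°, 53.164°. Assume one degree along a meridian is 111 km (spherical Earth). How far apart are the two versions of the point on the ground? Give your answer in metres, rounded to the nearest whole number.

Δlat = 63.244284 − 63.244 = +0.000284°; Δlon = 53.164091 − 53.164 = +0.000091°.
North–south shift: 0.000284 × 111000 = 31.524 m.
East–west at this latitude: 0.000091° × 111000 × cos 63.244° ≈ 0.000091 × 49971.3 = 4.54739 m.
Hypotenuse of the two orthogonal shifts: √(31.524² + 4.54739²) = 31.8503 m.

32 metres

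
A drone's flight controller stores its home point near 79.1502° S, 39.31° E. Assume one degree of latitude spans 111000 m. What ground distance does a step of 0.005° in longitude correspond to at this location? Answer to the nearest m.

104 m

0.005° of longitude at 79.1502° is 0.005 × 111000 × cos 79.1502° ≈ 0.005 × 20894.1 = 104.47 m.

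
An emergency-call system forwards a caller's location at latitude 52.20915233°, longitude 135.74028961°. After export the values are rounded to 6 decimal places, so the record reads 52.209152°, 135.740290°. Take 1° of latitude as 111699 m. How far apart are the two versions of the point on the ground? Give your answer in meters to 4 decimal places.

The latitude changed by +0.00000033° and the longitude by -0.00000039°.
North–south shift: 0.00000033 × 111699 = 0.0368607 m.
East–west at this latitude: -0.00000039° × 111699 × cos 52.2092° ≈ -0.00000039 × 68447 = -0.0266943 m.
Combined displacement = (0.0368607² + 0.0266943²)^½ ≈ 0.0455115 m.

0.0455 meters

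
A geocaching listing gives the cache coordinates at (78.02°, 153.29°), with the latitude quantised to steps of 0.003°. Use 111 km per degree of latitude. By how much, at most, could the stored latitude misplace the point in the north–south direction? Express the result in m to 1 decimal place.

With a 0.003° grid the true value lies within half a step, ±0.003°/2 = ±0.0015°, of the stored one.
Along the meridian that is 0.0015° × 111000 m/° = 166.5 m.

166.5 m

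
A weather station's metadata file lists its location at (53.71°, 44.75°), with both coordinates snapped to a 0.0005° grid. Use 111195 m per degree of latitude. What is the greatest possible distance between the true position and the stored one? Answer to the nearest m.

32 m

With a 0.0005° grid the true value lies within half a step, ±0.0005°/2 = ±0.00025°, of the stored one.
N–S: 0.00025° × 111195 m/° = 27.7988 m.
E–W at 53.71°: 0.00025° × 111195 × cos 53.71° = 0.00025 × 111195 × 0.5919 ≈ 16.4533 m.
The two errors are perpendicular, so the maximum displacement is √(27.7988² + 16.4533²) ≈ 32.303 m.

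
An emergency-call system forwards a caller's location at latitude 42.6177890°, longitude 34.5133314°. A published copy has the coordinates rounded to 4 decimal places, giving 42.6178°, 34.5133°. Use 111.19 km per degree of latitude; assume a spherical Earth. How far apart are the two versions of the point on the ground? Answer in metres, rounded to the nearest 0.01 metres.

The latitude changed by -0.0000110° and the longitude by +0.0000314°.
N–S: -0.0000110° × 111190 m/° = -1.22309 m.
E–W at 42.6178°: 0.0000314° × 111190 × cos 42.6178° = 0.0000314 × 111190 × 0.7359 ≈ 2.56925 m.
Hypotenuse of the two orthogonal shifts: √(1.22309² + 2.56925²) = 2.84552 m.

2.85 metres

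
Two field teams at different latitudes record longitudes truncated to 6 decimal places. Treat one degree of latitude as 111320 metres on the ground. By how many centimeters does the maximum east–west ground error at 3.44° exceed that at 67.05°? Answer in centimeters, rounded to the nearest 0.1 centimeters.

Truncating at 6 decimal places can drop up to a full unit in the last place, so the longitude may be off by as much as 1e-06°.
At 3.44°: 1e-06° × 111320 × cos 3.44° = 1e-06 × 111320 × 0.9982 ≈ 0.11112 m.
At 67.05°: 1e-06° × 111320 × cos 67.05° = 1e-06 × 111320 × 0.3899 ≈ 0.043407 m.
So the lower-latitude error exceeds the higher by 0.11112 − 0.043407 = 0.067713 m.
That is 0.0677127 m = 6.7713 cm.

6.8 centimeters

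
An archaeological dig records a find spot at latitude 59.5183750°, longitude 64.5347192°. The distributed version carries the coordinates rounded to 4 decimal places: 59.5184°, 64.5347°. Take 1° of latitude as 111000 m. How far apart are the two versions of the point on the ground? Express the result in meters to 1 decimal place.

3.0 meters

The latitude changed by -0.0000250° and the longitude by +0.0000192°.
North–south shift: -0.0000250 × 111000 = -2.775 m.
E–W at 59.5184°: 0.0000192° × 111000 × cos 59.5184° = 0.0000192 × 111000 × 0.5073 ≈ 1.08108 m.
Hypotenuse of the two orthogonal shifts: √(2.775² + 1.08108²) = 2.97815 m.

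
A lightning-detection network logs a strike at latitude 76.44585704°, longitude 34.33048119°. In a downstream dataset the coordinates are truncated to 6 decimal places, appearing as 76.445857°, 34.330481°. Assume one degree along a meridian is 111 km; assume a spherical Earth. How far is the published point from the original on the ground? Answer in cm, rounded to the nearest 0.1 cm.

0.7 cm

Δlat = 76.44585704 − 76.445857 = +0.00000004°; Δlon = 34.33048119 − 34.330481 = +0.00000019°.
N–S: 0.00000004° × 111000 m/° = 0.00444 m.
E–W at 76.4459°: 0.00000019° × 111000 × cos 76.4459° = 0.00000019 × 111000 × 0.2344 ≈ 0.00494274 m.
Combined displacement = (0.00444² + 0.00494274²)^½ ≈ 0.00664412 m.
That is 0.00664412 m = 0.66441 cm.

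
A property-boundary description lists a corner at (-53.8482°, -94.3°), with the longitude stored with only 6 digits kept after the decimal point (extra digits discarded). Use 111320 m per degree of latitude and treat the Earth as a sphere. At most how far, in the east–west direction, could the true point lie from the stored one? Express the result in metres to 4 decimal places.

Truncating at 6 decimal places can drop up to a full unit in the last place, so the longitude may be off by as much as 1e-06°.
At latitude 53.8482° a degree of longitude spans 111320 m × cos 53.8482° = 111320 × 0.5899 ≈ 65670.6 m.
East–west error: 1e-06° × 65670.6 m/° ≈ 0.0656706 m.

0.0657 metres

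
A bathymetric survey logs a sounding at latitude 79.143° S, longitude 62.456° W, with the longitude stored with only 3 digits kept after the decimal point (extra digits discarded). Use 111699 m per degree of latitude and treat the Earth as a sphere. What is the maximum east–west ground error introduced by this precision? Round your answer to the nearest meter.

Truncating at 3 decimal places can drop up to a full unit in the last place, so the longitude may be off by as much as 0.001°.
Parallels shrink by cos φ, so at 79.143° a degree of longitude is 111699 × 0.1884 ≈ 21039.4 m.
East–west error: 0.001° × 21039.4 m/° ≈ 21.0394 m.

21 meters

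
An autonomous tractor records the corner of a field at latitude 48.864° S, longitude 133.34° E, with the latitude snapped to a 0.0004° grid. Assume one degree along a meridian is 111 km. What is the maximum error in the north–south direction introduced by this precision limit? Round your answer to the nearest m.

With a 0.0004° grid the true value lies within half a step, ±0.0004°/2 = ±0.0002°, of the stored one.
So the N–S error is at most 0.0002 × 111000 = 22.2 m.

22 m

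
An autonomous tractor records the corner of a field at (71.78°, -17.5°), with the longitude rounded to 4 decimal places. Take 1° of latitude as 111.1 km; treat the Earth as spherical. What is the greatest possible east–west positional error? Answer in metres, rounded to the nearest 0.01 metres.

Rounding to 4 decimal places leaves the longitude within ±5e-05° of the true value.
Parallels shrink by cos φ, so at 71.78° a degree of longitude is 111100 × 0.3127 ≈ 34737.2 m.
East–west error: 5e-05° × 34737.2 m/° ≈ 1.73686 m.

1.74 metres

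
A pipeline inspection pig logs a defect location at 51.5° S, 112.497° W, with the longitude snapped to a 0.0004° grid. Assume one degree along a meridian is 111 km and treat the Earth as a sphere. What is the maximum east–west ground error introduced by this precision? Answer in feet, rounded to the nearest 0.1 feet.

45.3 feet

With a 0.0004° grid the true value lies within half a step, ±0.0004°/2 = ±0.0002°, of the stored one.
At latitude 51.5° a degree of longitude spans 111000 m × cos 51.5° = 111000 × 0.6225 ≈ 69099.1 m.
So at most 0.0002° × 69099.1 ≈ 13.8198 m east–west.
Converting: 13.8198 m × 3.2808 ft/m ≈ 45.341 ft.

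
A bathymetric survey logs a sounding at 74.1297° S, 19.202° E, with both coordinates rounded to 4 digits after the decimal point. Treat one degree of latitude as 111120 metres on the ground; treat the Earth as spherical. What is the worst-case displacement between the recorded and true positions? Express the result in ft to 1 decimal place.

18.9 ft

Rounding to 4 decimal places leaves each coordinate within ±5e-05° of the true value.
North–south component: 5e-05° × 111120 = 5.556 m.
E–W at 74.1297°: 5e-05° × 111120 × cos 74.1297° = 5e-05 × 111120 × 0.2735 ≈ 1.51935 m.
The two errors are perpendicular, so the maximum displacement is √(5.556² + 1.51935²) ≈ 5.76 m.
Converting: 5.76 m × 3.2808 ft/m ≈ 18.898 ft.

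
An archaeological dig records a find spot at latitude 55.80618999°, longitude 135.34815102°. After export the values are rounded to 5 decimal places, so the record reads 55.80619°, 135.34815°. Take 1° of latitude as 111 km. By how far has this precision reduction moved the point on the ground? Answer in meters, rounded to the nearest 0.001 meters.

The latitude changed by -0.00000001° and the longitude by +0.00000102°.
North–south shift: -0.00000001 × 111000 = -0.00111 m.
East–west at this latitude: 0.00000102° × 111000 × cos 55.8062° ≈ 0.00000102 × 62381.3 = 0.063629 m.
Combined displacement = (0.00111² + 0.063629²)^½ ≈ 0.0636386 m.

0.064 meters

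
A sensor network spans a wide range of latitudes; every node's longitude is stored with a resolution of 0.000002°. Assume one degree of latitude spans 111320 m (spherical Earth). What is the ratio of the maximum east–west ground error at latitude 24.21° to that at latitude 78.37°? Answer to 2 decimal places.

4.52

With a 0.000002° grid the true value lies within half a step, ±0.000002°/2 = ±1e-06°, of the stored one.
At 24.21°: 1e-06° × 111320 × cos 24.21° = 1e-06 × 111320 × 0.9120 ≈ 0.10153 m.
At 78.37°: 1e-06° × 111320 × cos 78.37° = 1e-06 × 111320 × 0.2016 ≈ 0.022441 m.
Ratio: 0.10153 / 0.022441 = cos 24.21° / cos 78.37° ≈ 4.5243.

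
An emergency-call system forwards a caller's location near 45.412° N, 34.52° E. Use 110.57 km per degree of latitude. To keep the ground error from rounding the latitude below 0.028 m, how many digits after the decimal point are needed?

7

One degree of latitude covers 110570 m.
N decimal places → at most half a unit in the last place, 0.5 × 10⁻ᴺ° = 110570/2 × 10⁻ᴺ m.
Need 0.5 × 110570 × 10⁻ᴺ ≤ 0.028 → 10⁻ᴺ ≤ 5.065e-07, so N ≥ 6.30.
At 6 places the error can reach 0.0553 m, but 7 places keeps it to 0.00553 m.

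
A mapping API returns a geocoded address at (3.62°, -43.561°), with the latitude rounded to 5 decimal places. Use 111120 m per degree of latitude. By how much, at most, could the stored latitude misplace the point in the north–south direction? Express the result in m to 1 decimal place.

0.6 m

Rounding to 5 decimal places leaves the latitude within ±5e-06° of the true value.
So the N–S error is at most 5e-06 × 111120 = 0.5556 m.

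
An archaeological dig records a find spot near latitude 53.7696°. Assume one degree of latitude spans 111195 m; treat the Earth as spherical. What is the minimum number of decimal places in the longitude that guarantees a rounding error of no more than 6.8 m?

4 decimal places

At 53.7696° one degree of longitude covers 111195 × cos 53.7696° ≈ 111195 × 0.5910 ≈ 65720 m.
With N decimal places the half-ulp bound is 0.5·10⁻ᴺ°, or 0.5·10⁻ᴺ × 65720 m on the ground.
Need 0.5 × 65720 × 10⁻ᴺ ≤ 6.8 → 10⁻ᴺ ≤ 2.069e-04, so N ≥ 3.68.
N = 3 would give 32.9 m (too coarse); N = 4 gives 3.29 m ≤ 6.8 m.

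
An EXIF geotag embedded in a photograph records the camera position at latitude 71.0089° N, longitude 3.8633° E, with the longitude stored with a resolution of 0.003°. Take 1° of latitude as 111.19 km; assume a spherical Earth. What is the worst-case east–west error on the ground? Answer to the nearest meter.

With a 0.003° grid the true value lies within half a step, ±0.003°/2 = ±0.0015°, of the stored one.
At latitude 71.0089° a degree of longitude spans 111190 m × cos 71.0089° = 111190 × 0.3254 ≈ 36183.6 m.
Maximum E–W displacement: 0.0015 × 36183.6 = 54.2754 m.

54 meters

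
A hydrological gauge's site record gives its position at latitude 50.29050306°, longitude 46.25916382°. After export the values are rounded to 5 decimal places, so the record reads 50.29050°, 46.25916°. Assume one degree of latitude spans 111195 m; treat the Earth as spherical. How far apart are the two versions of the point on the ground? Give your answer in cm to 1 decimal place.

43.5 cm

Δlat = 50.29050306 − 50.29050 = +0.00000306°; Δlon = 46.25916382 − 46.25916 = +0.00000382°.
North–south shift: 0.00000306 × 111195 = 0.340257 m.
East–west at this latitude: 0.00000382° × 111195 × cos 50.2905° ≈ 0.00000382 × 71042 = 0.27138 m.
Distance: √(0.340257² + 0.27138²) ≈ 0.435226 m.
That is 0.435226 m = 43.523 cm.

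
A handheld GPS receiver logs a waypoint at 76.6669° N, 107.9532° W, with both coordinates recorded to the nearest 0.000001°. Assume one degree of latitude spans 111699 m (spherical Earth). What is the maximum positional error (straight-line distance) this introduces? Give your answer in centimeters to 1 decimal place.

Rounding to 6 decimal places leaves each coordinate within ±5e-07° of the true value.
N–S: 5e-07° × 111699 m/° = 0.0558495 m.
E–W at 76.6669°: 5e-07° × 111699 × cos 76.6669° = 5e-07 × 111699 × 0.2306 ≈ 0.0128796 m.
The two errors are perpendicular, so the maximum displacement is √(0.0558495² + 0.0128796²) ≈ 0.0573154 m.
That is 0.0573154 m = 5.7315 cm.

5.7 centimeters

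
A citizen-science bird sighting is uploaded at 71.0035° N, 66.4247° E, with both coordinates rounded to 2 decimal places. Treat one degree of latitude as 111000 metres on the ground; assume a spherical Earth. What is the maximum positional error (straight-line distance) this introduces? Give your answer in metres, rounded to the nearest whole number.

584 metres

Rounding to 2 decimal places leaves each coordinate within ±0.005° of the true value.
N–S: 0.005° × 111000 m/° = 555 m.
East–west component at 71.0035°: 0.005° × 111000 × cos 71.0035° ≈ 0.005 × 36131.7 ≈ 180.658 m.
Combining orthogonally: (555² + 180.658²)^½ ≈ 583.663 m.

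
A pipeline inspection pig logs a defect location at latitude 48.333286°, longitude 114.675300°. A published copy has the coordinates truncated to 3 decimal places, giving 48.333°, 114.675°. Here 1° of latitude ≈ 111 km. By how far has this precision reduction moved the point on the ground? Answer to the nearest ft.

Δlat = 48.333286 − 48.333 = +0.000286°; Δlon = 114.675300 − 114.675 = +0.000300°.
North–south shift: 0.000286 × 111000 = 31.746 m.
E–W at 48.333°: 0.000300° × 111000 × cos 48.333° = 0.000300 × 111000 × 0.6648 ≈ 22.1378 m.
Hypotenuse of the two orthogonal shifts: √(31.746² + 22.1378²) = 38.7026 m.
Converting: 38.7026 m × 3.2808 ft/m ≈ 126.98 ft.

127 ft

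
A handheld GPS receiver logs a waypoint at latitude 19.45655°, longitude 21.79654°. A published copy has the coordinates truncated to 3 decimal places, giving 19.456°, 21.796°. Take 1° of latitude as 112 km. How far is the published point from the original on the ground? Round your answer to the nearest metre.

The latitude changed by +0.00055° and the longitude by +0.00054°.
N–S: 0.00055° × 112000 m/° = 61.6 m.
E–W at 19.456°: 0.00054° × 112000 × cos 19.456° = 0.00054 × 112000 × 0.9429 ≈ 57.0264 m.
Hypotenuse of the two orthogonal shifts: √(61.6² + 57.0264²) = 83.9439 m.

84 metres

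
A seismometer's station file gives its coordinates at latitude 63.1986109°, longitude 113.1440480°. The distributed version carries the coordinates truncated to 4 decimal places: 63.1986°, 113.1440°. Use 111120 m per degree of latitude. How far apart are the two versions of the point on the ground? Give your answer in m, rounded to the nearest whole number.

3 m

Δlat = 63.1986109 − 63.1986 = +0.0000109°; Δlon = 113.1440480 − 113.1440 = +0.0000480°.
N–S: 0.0000109° × 111120 m/° = 1.21121 m.
East–west at this latitude: 0.0000480° × 111120 × cos 63.1986° ≈ 0.0000480 × 50103.9 = 2.40499 m.
Combined displacement = (1.21121² + 2.40499²)^½ ≈ 2.69277 m.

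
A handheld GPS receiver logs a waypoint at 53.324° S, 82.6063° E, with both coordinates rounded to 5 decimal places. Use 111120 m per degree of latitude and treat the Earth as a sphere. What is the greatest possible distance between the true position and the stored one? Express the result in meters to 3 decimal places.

0.647 meters

Rounding to 5 decimal places leaves each coordinate within ±5e-06° of the true value.
N–S: 5e-06° × 111120 m/° = 0.5556 m.
E–W at 53.324°: 5e-06° × 111120 × cos 53.324° = 5e-06 × 111120 × 0.5973 ≈ 0.331854 m.
Combining orthogonally: (0.5556² + 0.331854²)^½ ≈ 0.647162 m.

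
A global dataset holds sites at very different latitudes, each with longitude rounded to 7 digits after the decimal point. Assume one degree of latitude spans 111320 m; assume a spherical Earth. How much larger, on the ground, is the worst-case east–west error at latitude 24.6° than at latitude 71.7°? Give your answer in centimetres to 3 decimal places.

0.331 centimetres

Rounding to 7 decimal places leaves the longitude within ±5e-08° of the true value.
Error at 24.6° = 5e-08° × 111320 × cos 24.6° ≈ 0.005566 × 0.9092 = 0.0050608 m.
At 71.7°: 5e-08° × 111320 × cos 71.7° = 5e-08 × 111320 × 0.3140 ≈ 0.0017477 m.
Difference: 0.0050608 − 0.0017477 = 0.0033131 m.
That is 0.00331313 m = 0.33131 cm.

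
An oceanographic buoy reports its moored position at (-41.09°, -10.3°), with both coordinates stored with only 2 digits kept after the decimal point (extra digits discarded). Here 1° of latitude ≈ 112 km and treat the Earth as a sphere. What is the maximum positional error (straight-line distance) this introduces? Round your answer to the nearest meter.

Truncating at 2 decimal places can drop up to a full unit in the last place, so each coordinate may be off by as much as 0.01°.
North–south component: 0.01° × 112000 = 1120 m.
East–west component at 41.09°: 0.01° × 112000 × cos 41.09° ≈ 0.01 × 84411.9 ≈ 844.119 m.
The two errors are perpendicular, so the maximum displacement is √(1120² + 844.119²) ≈ 1402.48 m.

1402 meters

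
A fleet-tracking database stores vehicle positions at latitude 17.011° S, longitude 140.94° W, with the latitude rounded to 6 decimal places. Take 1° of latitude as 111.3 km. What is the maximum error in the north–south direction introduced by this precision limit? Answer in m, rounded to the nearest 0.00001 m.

0.05565 m

Rounding to 6 decimal places leaves the latitude within ±5e-07° of the true value.
North–south distance: 5e-07° × 111300 m/° = 0.05565 m.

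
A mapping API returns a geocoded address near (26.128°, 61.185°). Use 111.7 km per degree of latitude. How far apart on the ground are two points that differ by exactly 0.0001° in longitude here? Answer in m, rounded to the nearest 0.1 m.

10.0 m

One degree of longitude here spans 111700 × cos 26.128° = 111700 × 0.8978 ≈ 100286 m; 0.0001° of that is 10.0286 m.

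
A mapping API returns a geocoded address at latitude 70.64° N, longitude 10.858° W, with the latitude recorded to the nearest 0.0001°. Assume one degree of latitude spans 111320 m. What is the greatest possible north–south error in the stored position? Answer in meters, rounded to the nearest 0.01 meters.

5.57 meters

Rounding to 4 decimal places leaves the latitude within ±5e-05° of the true value.
So the N–S error is at most 5e-05 × 111320 = 5.566 m.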